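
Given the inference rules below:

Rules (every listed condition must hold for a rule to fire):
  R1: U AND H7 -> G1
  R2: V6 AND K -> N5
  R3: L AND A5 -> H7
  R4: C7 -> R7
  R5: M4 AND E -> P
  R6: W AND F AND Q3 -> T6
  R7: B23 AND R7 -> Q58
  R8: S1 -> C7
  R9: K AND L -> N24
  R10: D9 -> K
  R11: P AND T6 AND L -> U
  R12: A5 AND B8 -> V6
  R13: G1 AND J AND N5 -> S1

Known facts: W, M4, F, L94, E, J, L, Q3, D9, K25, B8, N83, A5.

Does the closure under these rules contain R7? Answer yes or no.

Round 1 fires R3, R5, R6, R10, R12, giving H7, P, T6, K, V6.
Round 2 fires R2, R9, R11, giving N5, N24, U.
Round 3 fires R1, giving G1.
Round 4 fires R13, giving S1.
Round 5 fires R8, giving C7.
Round 6 fires R4, giving R7.
R7 appears in round 6, so it is derivable.

yes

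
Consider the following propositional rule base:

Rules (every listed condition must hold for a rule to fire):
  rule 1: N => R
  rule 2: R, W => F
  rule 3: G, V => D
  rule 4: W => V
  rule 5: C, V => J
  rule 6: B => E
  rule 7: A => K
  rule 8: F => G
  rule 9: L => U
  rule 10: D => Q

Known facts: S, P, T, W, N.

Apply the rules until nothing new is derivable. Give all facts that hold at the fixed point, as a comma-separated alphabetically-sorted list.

Round 1: rule 1 [N => R]; rule 4 [W => V]. Adds R, V.
Round 2: rule 2 [R, W => F]. Adds F.
Round 3: rule 8 [F => G]. Adds G.
Round 4: rule 3 [G, V => D]. Adds D.
Round 5: rule 10 [D => Q]. Adds Q.

D, F, G, N, P, Q, R, S, T, V, W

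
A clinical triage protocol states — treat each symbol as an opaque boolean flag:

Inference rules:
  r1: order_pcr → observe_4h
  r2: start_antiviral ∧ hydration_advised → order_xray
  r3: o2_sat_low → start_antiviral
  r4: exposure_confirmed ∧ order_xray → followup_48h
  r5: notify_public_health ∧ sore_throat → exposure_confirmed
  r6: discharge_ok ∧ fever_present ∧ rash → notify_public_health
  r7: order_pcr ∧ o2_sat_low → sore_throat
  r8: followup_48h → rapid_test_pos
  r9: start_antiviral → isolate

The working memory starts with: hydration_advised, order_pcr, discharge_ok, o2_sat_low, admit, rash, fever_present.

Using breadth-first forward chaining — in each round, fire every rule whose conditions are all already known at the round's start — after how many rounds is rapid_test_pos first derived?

4

Round 1: r1 [order_pcr → observe_4h]; r3 [o2_sat_low → start_antiviral]; r6 [discharge_ok ∧ fever_present ∧ rash → notify_public_health]; r7 [order_pcr ∧ o2_sat_low → sore_throat]. Adds observe_4h, start_antiviral, notify_public_health, sore_throat.
Round 2: r2 [start_antiviral ∧ hydration_advised → order_xray]; r5 [notify_public_health ∧ sore_throat → exposure_confirmed]; r9 [start_antiviral → isolate]. Adds order_xray, exposure_confirmed, isolate.
Round 3: r4 [exposure_confirmed ∧ order_xray → followup_48h]. Adds followup_48h.
Round 4: r8 [followup_48h → rapid_test_pos]. Adds rapid_test_pos.
rapid_test_pos first appears in round 4.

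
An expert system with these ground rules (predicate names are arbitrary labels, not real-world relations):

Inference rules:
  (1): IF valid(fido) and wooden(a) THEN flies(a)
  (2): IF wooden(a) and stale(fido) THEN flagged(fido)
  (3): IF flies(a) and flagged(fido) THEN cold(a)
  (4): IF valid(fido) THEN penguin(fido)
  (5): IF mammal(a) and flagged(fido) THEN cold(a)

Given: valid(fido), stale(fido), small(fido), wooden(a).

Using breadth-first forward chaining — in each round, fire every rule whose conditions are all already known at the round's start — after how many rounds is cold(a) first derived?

2

Round 1: (1) [IF valid(fido) and wooden(a) THEN flies(a)]; (2) [IF wooden(a) and stale(fido) THEN flagged(fido)]; (4) [IF valid(fido) THEN penguin(fido)]. Adds flies(a), flagged(fido), penguin(fido).
Round 2: (3) [IF flies(a) and flagged(fido) THEN cold(a)]. Adds cold(a).
cold(a) first appears in round 2.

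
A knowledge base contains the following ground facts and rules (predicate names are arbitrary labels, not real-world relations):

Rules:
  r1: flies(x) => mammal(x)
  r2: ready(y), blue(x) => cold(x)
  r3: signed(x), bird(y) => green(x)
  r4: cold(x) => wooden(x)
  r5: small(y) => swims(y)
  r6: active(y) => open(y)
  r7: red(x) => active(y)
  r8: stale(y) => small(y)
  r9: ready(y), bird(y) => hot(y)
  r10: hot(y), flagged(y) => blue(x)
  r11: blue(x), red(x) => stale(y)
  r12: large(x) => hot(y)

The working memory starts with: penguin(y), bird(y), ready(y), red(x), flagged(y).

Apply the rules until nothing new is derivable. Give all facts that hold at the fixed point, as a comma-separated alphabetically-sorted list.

Round 1: r7 [red(x) => active(y)]; r9 [ready(y), bird(y) => hot(y)]. Adds active(y), hot(y).
Round 2: r6 [active(y) => open(y)]; r10 [hot(y), flagged(y) => blue(x)]. Adds open(y), blue(x).
Round 3: r2 [ready(y), blue(x) => cold(x)]; r11 [blue(x), red(x) => stale(y)]. Adds cold(x), stale(y).
Round 4: r4 [cold(x) => wooden(x)]; r8 [stale(y) => small(y)]. Adds wooden(x), small(y).
Round 5: r5 [small(y) => swims(y)]. Adds swims(y).

active(y), bird(y), blue(x), cold(x), flagged(y), hot(y), open(y), penguin(y), ready(y), red(x), small(y), stale(y), swims(y), wooden(x)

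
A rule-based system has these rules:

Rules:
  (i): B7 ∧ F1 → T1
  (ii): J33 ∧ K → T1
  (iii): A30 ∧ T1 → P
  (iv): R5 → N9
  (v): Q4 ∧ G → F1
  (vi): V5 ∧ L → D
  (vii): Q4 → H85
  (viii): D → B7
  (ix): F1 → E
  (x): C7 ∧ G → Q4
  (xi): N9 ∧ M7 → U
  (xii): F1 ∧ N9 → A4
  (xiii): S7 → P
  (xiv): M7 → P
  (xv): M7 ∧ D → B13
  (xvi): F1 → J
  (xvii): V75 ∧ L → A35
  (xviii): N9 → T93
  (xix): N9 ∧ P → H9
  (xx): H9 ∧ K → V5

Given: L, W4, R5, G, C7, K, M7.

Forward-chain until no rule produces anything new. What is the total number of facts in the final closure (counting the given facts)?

23

[1] (iv) [R5 → N9]; (x) [C7 ∧ G → Q4]; (xiv) [M7 → P]. ⇒ new: N9, Q4, P.
[2] (v) [Q4 ∧ G → F1]; (vii) [Q4 → H85]; (xi) [N9 ∧ M7 → U]; (xviii) [N9 → T93]; (xix) [N9 ∧ P → H9]. ⇒ new: F1, H85, U, T93, H9.
[3] (ix) [F1 → E]; (xii) [F1 ∧ N9 → A4]; (xvi) [F1 → J]; (xx) [H9 ∧ K → V5]. ⇒ new: E, A4, J, V5.
[4] (vi) [V5 ∧ L → D]. ⇒ new: D.
[5] (viii) [D → B7]; (xv) [M7 ∧ D → B13]. ⇒ new: B7, B13.
[6] (i) [B7 ∧ F1 → T1]. ⇒ new: T1.
Closure: {A4, B13, B7, C7, D, E, F1, G, H85, H9, J, K, L, M7, N9, P, Q4, R5, T1, T93, U, V5, W4} — 23 facts.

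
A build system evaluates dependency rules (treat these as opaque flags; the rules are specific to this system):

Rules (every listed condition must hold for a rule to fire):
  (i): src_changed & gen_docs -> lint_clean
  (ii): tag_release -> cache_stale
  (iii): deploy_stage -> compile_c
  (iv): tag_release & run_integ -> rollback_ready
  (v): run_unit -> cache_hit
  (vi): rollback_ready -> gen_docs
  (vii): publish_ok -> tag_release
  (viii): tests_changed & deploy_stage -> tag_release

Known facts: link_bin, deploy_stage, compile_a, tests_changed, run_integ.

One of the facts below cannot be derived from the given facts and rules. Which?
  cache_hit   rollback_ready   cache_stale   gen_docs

[1] (iii) [deploy_stage -> compile_c]; (viii) [tests_changed & deploy_stage -> tag_release]. ⇒ new: compile_c, tag_release.
[2] (ii) [tag_release -> cache_stale]; (iv) [tag_release & run_integ -> rollback_ready]. ⇒ new: cache_stale, rollback_ready.
[3] (vi) [rollback_ready -> gen_docs]. ⇒ new: gen_docs.
Derived: rollback_ready (round 2), cache_stale (round 2), gen_docs (round 3). cache_hit never appears in any round.

cache_hit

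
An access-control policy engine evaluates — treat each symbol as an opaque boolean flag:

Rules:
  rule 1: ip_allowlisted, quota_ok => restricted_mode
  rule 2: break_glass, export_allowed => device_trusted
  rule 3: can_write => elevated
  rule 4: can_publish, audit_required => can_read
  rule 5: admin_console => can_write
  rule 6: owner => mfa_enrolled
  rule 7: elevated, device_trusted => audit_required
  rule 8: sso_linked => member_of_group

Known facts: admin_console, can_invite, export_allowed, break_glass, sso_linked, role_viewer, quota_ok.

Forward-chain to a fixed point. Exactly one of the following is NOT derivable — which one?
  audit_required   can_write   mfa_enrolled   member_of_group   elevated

Round 1: rule 2 [break_glass, export_allowed => device_trusted]; rule 5 [admin_console => can_write]; rule 8 [sso_linked => member_of_group]. Adds device_trusted, can_write, member_of_group.
Round 2: rule 3 [can_write => elevated]. Adds elevated.
Round 3: rule 7 [elevated, device_trusted => audit_required]. Adds audit_required.
Derived: can_write (round 1), audit_required (round 3), member_of_group (round 1), elevated (round 2). mfa_enrolled never appears in any round.

mfa_enrolled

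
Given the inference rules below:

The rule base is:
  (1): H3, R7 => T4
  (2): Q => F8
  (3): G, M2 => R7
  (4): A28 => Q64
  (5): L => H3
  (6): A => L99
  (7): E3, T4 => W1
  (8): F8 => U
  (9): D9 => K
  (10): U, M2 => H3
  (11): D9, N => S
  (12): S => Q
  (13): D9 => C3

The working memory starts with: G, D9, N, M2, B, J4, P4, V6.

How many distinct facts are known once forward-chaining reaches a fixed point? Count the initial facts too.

17

Round 1 fires (3), (9), (11), (13), giving R7, K, S, C3.
Round 2 fires (12), giving Q.
Round 3 fires (2), giving F8.
Round 4 fires (8), giving U.
Round 5 fires (10), giving H3.
Round 6 fires (1), giving T4.
Closure: {B, C3, D9, F8, G, H3, J4, K, M2, N, P4, Q, R7, S, T4, U, V6} — 17 facts.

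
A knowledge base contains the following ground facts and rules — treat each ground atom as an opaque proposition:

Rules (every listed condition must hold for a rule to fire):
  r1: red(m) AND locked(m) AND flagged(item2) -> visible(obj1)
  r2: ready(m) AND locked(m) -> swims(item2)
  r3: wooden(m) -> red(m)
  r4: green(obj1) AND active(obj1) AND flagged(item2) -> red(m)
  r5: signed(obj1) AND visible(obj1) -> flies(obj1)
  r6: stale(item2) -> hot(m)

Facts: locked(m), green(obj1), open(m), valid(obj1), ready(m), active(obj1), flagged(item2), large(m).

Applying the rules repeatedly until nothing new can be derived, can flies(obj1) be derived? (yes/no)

Round 1 — r2, r4, derive swims(item2), red(m).
Round 2 — r1, derive visible(obj1).
Fixed point reached. flies(obj1) is concluded only by r5; r5 needs signed(obj1) (never derived).

no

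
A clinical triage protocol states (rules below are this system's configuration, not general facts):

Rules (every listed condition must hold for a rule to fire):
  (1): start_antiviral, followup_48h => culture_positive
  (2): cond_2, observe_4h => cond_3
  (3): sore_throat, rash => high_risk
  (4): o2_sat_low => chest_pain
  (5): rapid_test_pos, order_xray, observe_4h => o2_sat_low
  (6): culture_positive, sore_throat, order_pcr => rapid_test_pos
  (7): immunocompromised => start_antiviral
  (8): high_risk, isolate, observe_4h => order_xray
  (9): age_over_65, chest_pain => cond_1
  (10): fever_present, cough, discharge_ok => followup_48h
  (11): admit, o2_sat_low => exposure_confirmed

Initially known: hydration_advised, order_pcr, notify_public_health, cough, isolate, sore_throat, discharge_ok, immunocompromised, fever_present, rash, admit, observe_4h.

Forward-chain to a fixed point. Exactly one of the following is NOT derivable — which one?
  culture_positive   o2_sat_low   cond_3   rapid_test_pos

cond_3

Round 1: (3) [sore_throat, rash => high_risk]; (7) [immunocompromised => start_antiviral]; (10) [fever_present, cough, discharge_ok => followup_48h]. Adds high_risk, start_antiviral, followup_48h.
Round 2: (1) [start_antiviral, followup_48h => culture_positive]; (8) [high_risk, isolate, observe_4h => order_xray]. Adds culture_positive, order_xray.
Round 3: (6) [culture_positive, sore_throat, order_pcr => rapid_test_pos]. Adds rapid_test_pos.
Round 4: (5) [rapid_test_pos, order_xray, observe_4h => o2_sat_low]. Adds o2_sat_low.
Round 5: (4) [o2_sat_low => chest_pain]; (11) [admit, o2_sat_low => exposure_confirmed]. Adds chest_pain, exposure_confirmed.
Derived: culture_positive (round 2), rapid_test_pos (round 3), o2_sat_low (round 4). cond_3 never appears in any round.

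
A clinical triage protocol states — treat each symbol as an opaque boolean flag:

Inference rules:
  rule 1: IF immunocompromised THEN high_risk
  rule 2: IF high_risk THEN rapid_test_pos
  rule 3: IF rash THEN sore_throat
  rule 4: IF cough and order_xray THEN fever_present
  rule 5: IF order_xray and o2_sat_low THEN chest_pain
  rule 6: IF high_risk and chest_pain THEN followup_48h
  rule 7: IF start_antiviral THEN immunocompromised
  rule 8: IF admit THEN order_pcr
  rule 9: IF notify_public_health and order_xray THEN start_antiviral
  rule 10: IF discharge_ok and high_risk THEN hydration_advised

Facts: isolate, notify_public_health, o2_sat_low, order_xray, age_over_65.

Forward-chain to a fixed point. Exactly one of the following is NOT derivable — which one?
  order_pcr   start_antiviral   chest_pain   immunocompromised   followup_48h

Round 1 — rule 5, rule 9, derive chest_pain, start_antiviral.
Round 2 — rule 7, derive immunocompromised.
Round 3 — rule 1, derive high_risk.
Round 4 — rule 2, rule 6, derive rapid_test_pos, followup_48h.
Derived: followup_48h (round 4), start_antiviral (round 1), immunocompromised (round 2), chest_pain (round 1). order_pcr never appears in any round.

order_pcr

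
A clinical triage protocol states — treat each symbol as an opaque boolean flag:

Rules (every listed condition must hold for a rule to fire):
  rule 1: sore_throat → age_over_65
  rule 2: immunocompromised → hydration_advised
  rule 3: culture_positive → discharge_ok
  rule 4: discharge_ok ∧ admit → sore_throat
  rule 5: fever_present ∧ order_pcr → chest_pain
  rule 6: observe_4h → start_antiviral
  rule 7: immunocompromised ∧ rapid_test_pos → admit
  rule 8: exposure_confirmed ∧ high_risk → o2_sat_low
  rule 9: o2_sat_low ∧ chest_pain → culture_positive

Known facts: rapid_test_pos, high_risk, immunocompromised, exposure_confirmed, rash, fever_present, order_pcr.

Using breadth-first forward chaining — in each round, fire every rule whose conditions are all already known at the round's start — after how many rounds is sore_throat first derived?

Round 1 fires rule 2, rule 5, rule 7, rule 8, giving hydration_advised, chest_pain, admit, o2_sat_low.
Round 2 fires rule 9, giving culture_positive.
Round 3 fires rule 3, giving discharge_ok.
Round 4 fires rule 4, giving sore_throat.
sore_throat first appears in round 4.

4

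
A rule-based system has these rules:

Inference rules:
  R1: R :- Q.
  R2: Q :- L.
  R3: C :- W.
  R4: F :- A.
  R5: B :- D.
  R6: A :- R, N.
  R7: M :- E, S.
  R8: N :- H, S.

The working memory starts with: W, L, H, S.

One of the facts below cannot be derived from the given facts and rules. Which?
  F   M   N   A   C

[1] R2 [Q :- L.]; R3 [C :- W.]; R8 [N :- H, S.]. ⇒ new: Q, C, N.
[2] R1 [R :- Q.]. ⇒ new: R.
[3] R6 [A :- R, N.]. ⇒ new: A.
[4] R4 [F :- A.]. ⇒ new: F.
Derived: F (round 4), N (round 1), C (round 1), A (round 3). M never appears in any round.

M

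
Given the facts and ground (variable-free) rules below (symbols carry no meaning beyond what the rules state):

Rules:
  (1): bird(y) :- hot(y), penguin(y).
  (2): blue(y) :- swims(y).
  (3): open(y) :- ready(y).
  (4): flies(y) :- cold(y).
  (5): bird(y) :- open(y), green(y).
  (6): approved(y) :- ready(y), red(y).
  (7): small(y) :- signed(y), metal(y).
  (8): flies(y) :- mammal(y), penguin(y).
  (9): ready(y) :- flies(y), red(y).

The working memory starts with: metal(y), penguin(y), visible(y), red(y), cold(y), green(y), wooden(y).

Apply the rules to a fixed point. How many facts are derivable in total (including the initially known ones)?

12

Round 1 fires (4), giving flies(y).
Round 2 fires (9), giving ready(y).
Round 3 fires (3), (6), giving open(y), approved(y).
Round 4 fires (5), giving bird(y).
Closure: {approved(y), bird(y), cold(y), flies(y), green(y), metal(y), open(y), penguin(y), ready(y), red(y), visible(y), wooden(y)} — 12 facts.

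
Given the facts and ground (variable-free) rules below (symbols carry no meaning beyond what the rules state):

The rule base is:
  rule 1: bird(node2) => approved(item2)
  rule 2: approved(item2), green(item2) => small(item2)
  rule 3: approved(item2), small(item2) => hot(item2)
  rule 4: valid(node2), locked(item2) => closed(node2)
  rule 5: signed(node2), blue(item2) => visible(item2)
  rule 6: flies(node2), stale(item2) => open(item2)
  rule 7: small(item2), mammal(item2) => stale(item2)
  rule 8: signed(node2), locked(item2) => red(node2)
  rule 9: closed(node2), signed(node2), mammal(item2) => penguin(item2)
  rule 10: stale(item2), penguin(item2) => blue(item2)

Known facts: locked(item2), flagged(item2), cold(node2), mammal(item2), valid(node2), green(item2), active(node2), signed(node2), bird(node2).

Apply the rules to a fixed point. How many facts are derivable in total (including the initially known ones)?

18

Round 1: rule 1 [bird(node2) => approved(item2)]; rule 4 [valid(node2), locked(item2) => closed(node2)]; rule 8 [signed(node2), locked(item2) => red(node2)]. Adds approved(item2), closed(node2), red(node2).
Round 2: rule 2 [approved(item2), green(item2) => small(item2)]; rule 9 [closed(node2), signed(node2), mammal(item2) => penguin(item2)]. Adds small(item2), penguin(item2).
Round 3: rule 3 [approved(item2), small(item2) => hot(item2)]; rule 7 [small(item2), mammal(item2) => stale(item2)]. Adds hot(item2), stale(item2).
Round 4: rule 10 [stale(item2), penguin(item2) => blue(item2)]. Adds blue(item2).
Round 5: rule 5 [signed(node2), blue(item2) => visible(item2)]. Adds visible(item2).
Closure: {active(node2), approved(item2), bird(node2), blue(item2), closed(node2), cold(node2), flagged(item2), green(item2), hot(item2), locked(item2), mammal(item2), penguin(item2), red(node2), signed(node2), small(item2), stale(item2), valid(node2), visible(item2)} — 18 facts.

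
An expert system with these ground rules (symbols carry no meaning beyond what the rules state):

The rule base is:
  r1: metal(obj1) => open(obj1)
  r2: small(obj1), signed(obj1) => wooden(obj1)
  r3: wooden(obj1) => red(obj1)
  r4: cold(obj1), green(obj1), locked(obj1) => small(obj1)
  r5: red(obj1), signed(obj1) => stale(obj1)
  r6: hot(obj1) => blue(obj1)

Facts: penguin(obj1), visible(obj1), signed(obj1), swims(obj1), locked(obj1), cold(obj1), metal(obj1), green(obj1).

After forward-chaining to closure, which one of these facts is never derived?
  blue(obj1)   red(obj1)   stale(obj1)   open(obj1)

[1] r1 [metal(obj1) => open(obj1)]; r4 [cold(obj1), green(obj1), locked(obj1) => small(obj1)]. ⇒ new: open(obj1), small(obj1).
[2] r2 [small(obj1), signed(obj1) => wooden(obj1)]. ⇒ new: wooden(obj1).
[3] r3 [wooden(obj1) => red(obj1)]. ⇒ new: red(obj1).
[4] r5 [red(obj1), signed(obj1) => stale(obj1)]. ⇒ new: stale(obj1).
Derived: red(obj1) (round 3), stale(obj1) (round 4), open(obj1) (round 1). blue(obj1) never appears in any round.

blue(obj1)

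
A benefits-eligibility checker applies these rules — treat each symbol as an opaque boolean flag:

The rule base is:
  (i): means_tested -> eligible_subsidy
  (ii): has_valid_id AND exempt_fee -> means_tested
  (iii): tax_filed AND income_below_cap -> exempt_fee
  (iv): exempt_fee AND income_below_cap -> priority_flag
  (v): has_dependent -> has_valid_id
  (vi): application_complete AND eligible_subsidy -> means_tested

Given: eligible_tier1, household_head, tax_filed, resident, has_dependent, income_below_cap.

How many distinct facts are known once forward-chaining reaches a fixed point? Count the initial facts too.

Round 1: (iii) [tax_filed AND income_below_cap -> exempt_fee]; (v) [has_dependent -> has_valid_id]. Adds exempt_fee, has_valid_id.
Round 2: (ii) [has_valid_id AND exempt_fee -> means_tested]; (iv) [exempt_fee AND income_below_cap -> priority_flag]. Adds means_tested, priority_flag.
Round 3: (i) [means_tested -> eligible_subsidy]. Adds eligible_subsidy.
Closure: {eligible_subsidy, eligible_tier1, exempt_fee, has_dependent, has_valid_id, household_head, income_below_cap, means_tested, priority_flag, resident, tax_filed} — 11 facts.

11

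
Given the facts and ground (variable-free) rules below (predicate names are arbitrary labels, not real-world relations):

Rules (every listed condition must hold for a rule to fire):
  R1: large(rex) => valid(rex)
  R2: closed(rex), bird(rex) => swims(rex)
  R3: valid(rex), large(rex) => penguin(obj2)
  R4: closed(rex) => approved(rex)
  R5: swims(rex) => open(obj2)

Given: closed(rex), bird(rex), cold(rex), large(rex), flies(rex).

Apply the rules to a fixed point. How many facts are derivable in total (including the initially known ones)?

Round 1: R1 [large(rex) => valid(rex)]; R2 [closed(rex), bird(rex) => swims(rex)]; R4 [closed(rex) => approved(rex)]. New: valid(rex), swims(rex), approved(rex).
Round 2: R3 [valid(rex), large(rex) => penguin(obj2)]; R5 [swims(rex) => open(obj2)]. New: penguin(obj2), open(obj2).
Closure: {approved(rex), bird(rex), closed(rex), cold(rex), flies(rex), large(rex), open(obj2), penguin(obj2), swims(rex), valid(rex)} — 10 facts.

10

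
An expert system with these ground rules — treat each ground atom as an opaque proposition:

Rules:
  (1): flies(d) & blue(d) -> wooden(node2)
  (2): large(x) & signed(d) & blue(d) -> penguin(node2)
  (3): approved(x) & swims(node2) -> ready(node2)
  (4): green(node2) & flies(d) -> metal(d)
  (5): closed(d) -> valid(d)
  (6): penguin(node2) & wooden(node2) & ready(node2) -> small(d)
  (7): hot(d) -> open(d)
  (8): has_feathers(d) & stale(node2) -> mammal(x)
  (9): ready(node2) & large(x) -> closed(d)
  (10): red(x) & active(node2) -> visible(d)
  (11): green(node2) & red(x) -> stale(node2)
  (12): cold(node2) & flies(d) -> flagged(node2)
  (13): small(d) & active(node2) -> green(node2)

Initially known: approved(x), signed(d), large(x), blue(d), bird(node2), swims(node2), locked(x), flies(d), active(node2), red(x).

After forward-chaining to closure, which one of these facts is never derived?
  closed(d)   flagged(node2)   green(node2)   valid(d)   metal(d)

flagged(node2)

Round 1 fires (1), (2), (3), (10), giving wooden(node2), penguin(node2), ready(node2), visible(d).
Round 2 fires (6), (9), giving small(d), closed(d).
Round 3 fires (5), (13), giving valid(d), green(node2).
Round 4 fires (4), (11), giving metal(d), stale(node2).
Derived: green(node2) (round 3), closed(d) (round 2), metal(d) (round 4), valid(d) (round 3). flagged(node2) never appears in any round.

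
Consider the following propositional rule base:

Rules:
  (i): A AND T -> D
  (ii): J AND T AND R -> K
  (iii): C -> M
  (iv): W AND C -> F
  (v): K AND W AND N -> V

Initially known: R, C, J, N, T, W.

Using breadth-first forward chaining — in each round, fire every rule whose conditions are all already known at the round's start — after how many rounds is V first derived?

Round 1: (ii) [J AND T AND R -> K]; (iii) [C -> M]; (iv) [W AND C -> F]. Adds K, M, F.
Round 2: (v) [K AND W AND N -> V]. Adds V.
V first appears in round 2.

2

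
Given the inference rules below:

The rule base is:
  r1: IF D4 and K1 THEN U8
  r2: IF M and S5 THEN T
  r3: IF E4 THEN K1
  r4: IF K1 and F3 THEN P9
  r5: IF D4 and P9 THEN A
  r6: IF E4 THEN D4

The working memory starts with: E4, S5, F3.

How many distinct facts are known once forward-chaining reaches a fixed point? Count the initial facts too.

8

Round 1: r3 [IF E4 THEN K1]; r6 [IF E4 THEN D4]. New: K1, D4.
Round 2: r1 [IF D4 and K1 THEN U8]; r4 [IF K1 and F3 THEN P9]. New: U8, P9.
Round 3: r5 [IF D4 and P9 THEN A]. New: A.
Closure: {A, D4, E4, F3, K1, P9, S5, U8} — 8 facts.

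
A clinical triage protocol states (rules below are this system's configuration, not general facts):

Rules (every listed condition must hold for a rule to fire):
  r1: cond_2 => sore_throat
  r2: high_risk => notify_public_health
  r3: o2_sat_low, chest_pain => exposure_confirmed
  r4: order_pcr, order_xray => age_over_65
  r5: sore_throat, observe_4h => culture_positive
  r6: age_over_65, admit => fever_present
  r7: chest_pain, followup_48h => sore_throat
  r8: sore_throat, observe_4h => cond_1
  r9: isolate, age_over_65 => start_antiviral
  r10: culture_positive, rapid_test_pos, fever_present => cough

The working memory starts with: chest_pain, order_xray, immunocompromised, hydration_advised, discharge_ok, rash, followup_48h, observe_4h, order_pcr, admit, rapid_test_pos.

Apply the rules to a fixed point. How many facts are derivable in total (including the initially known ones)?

Round 1 fires r4, r7, giving age_over_65, sore_throat.
Round 2 fires r5, r6, r8, giving culture_positive, fever_present, cond_1.
Round 3 fires r10, giving cough.
Closure: {admit, age_over_65, chest_pain, cond_1, cough, culture_positive, discharge_ok, fever_present, followup_48h, hydration_advised, immunocompromised, observe_4h, order_pcr, order_xray, rapid_test_pos, rash, sore_throat} — 17 facts.

17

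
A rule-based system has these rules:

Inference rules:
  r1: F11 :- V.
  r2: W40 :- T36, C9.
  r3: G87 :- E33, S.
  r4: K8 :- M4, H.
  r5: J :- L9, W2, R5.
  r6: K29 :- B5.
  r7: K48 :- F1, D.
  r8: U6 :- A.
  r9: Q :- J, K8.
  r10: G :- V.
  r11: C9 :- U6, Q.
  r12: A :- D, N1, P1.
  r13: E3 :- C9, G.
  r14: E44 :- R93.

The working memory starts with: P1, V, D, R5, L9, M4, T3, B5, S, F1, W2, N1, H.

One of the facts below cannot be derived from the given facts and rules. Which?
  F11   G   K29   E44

Round 1 — r1, r4, r5, r6, r7, r10, r12, derive F11, K8, J, K29, K48, G, A.
Round 2 — r8, r9, derive U6, Q.
Round 3 — r11, derive C9.
Round 4 — r13, derive E3.
Derived: F11 (round 1), K29 (round 1), G (round 1). E44 never appears in any round.

E44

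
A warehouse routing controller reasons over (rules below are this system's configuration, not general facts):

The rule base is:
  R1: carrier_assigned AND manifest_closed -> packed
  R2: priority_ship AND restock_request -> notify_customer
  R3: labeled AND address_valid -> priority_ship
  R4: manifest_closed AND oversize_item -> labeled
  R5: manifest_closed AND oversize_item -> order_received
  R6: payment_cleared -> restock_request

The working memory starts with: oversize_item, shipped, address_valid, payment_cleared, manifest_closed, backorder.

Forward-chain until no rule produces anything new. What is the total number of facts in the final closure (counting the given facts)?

Round 1 — R4, R5, R6, derive labeled, order_received, restock_request.
Round 2 — R3, derive priority_ship.
Round 3 — R2, derive notify_customer.
Closure: {address_valid, backorder, labeled, manifest_closed, notify_customer, order_received, oversize_item, payment_cleared, priority_ship, restock_request, shipped} — 11 facts.

11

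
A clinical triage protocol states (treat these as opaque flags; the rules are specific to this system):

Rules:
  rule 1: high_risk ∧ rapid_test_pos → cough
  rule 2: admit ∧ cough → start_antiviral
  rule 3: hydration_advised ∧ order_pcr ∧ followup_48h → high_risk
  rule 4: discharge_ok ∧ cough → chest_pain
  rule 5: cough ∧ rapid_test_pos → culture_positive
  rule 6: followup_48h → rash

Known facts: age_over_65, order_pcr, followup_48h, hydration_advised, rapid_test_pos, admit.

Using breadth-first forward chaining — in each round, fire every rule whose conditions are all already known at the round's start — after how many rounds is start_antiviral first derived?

3

Round 1: rule 3 [hydration_advised ∧ order_pcr ∧ followup_48h → high_risk]; rule 6 [followup_48h → rash]. New: high_risk, rash.
Round 2: rule 1 [high_risk ∧ rapid_test_pos → cough]. New: cough.
Round 3: rule 2 [admit ∧ cough → start_antiviral]; rule 5 [cough ∧ rapid_test_pos → culture_positive]. New: start_antiviral, culture_positive.
start_antiviral first appears in round 3.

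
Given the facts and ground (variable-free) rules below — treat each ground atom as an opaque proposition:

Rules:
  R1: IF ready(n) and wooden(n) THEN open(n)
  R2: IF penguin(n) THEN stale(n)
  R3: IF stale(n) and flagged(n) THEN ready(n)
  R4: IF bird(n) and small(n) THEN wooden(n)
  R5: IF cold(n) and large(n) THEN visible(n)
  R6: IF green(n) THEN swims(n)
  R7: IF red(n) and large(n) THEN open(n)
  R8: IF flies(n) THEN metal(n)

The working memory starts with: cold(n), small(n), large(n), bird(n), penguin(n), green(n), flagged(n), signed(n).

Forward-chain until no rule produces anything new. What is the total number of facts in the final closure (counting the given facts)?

Round 1: R2 [IF penguin(n) THEN stale(n)]; R4 [IF bird(n) and small(n) THEN wooden(n)]; R5 [IF cold(n) and large(n) THEN visible(n)]; R6 [IF green(n) THEN swims(n)]. Adds stale(n), wooden(n), visible(n), swims(n).
Round 2: R3 [IF stale(n) and flagged(n) THEN ready(n)]. Adds ready(n).
Round 3: R1 [IF ready(n) and wooden(n) THEN open(n)]. Adds open(n).
Closure: {bird(n), cold(n), flagged(n), green(n), large(n), open(n), penguin(n), ready(n), signed(n), small(n), stale(n), swims(n), visible(n), wooden(n)} — 14 facts.

14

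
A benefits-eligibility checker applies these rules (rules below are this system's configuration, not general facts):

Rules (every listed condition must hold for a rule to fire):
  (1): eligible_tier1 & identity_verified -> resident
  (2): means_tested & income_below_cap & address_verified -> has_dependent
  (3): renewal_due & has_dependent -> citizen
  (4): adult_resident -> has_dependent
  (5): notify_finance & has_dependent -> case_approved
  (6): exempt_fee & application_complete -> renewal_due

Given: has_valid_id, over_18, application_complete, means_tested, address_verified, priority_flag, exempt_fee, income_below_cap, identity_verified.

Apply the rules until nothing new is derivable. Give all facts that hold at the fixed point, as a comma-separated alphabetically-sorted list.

Round 1: (2) [means_tested & income_below_cap & address_verified -> has_dependent]; (6) [exempt_fee & application_complete -> renewal_due]. New: has_dependent, renewal_due.
Round 2: (3) [renewal_due & has_dependent -> citizen]. New: citizen.

address_verified, application_complete, citizen, exempt_fee, has_dependent, has_valid_id, identity_verified, income_below_cap, means_tested, over_18, priority_flag, renewal_due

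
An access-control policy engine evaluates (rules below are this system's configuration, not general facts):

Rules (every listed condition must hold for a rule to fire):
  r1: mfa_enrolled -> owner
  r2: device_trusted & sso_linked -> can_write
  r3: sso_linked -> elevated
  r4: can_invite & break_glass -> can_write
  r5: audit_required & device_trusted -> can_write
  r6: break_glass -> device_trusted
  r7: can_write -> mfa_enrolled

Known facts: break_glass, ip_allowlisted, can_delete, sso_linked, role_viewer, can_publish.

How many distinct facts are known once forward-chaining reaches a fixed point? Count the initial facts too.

11

[1] r3 [sso_linked -> elevated]; r6 [break_glass -> device_trusted]. ⇒ new: elevated, device_trusted.
[2] r2 [device_trusted & sso_linked -> can_write]. ⇒ new: can_write.
[3] r7 [can_write -> mfa_enrolled]. ⇒ new: mfa_enrolled.
[4] r1 [mfa_enrolled -> owner]. ⇒ new: owner.
Closure: {break_glass, can_delete, can_publish, can_write, device_trusted, elevated, ip_allowlisted, mfa_enrolled, owner, role_viewer, sso_linked} — 11 facts.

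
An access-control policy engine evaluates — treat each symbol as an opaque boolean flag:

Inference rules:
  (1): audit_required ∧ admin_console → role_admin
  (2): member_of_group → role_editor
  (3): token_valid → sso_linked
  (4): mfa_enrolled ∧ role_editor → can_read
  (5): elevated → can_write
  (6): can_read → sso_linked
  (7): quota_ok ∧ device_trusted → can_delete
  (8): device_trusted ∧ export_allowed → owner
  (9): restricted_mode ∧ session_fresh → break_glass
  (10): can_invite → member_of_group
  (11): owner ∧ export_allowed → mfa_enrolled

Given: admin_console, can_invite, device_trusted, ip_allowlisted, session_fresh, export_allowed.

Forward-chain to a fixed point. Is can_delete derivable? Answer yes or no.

Round 1 fires (8), (10), giving owner, member_of_group.
Round 2 fires (2), (11), giving role_editor, mfa_enrolled.
Round 3 fires (4), giving can_read.
Round 4 fires (6), giving sso_linked.
Fixed point reached. can_delete is concluded only by (7); (7) needs quota_ok (never derived).

no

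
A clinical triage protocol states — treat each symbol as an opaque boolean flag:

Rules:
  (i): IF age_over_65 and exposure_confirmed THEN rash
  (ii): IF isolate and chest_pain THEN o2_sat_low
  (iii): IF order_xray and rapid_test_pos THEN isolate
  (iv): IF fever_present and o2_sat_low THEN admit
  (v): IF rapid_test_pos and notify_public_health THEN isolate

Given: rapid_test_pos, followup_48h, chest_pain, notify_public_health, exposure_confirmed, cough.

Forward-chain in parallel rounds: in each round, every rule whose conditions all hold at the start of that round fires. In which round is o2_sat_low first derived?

2

Round 1: (v) [IF rapid_test_pos and notify_public_health THEN isolate]. New: isolate.
Round 2: (ii) [IF isolate and chest_pain THEN o2_sat_low]. New: o2_sat_low.
o2_sat_low first appears in round 2.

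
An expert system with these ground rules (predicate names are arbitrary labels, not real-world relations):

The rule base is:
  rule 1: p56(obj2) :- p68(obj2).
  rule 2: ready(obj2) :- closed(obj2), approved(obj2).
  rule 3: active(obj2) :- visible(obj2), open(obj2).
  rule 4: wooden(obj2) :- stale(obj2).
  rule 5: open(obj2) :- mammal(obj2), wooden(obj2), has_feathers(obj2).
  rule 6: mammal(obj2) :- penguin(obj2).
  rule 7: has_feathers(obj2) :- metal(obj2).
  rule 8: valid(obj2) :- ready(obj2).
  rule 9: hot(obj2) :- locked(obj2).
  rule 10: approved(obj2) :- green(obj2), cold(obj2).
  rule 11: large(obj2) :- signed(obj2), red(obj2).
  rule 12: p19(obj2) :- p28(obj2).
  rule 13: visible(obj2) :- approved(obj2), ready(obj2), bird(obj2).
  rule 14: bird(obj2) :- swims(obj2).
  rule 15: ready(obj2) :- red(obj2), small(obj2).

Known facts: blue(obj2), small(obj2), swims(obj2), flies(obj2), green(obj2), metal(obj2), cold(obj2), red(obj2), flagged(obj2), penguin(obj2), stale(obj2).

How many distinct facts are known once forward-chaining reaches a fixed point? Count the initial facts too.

21

[1] rule 4 [wooden(obj2) :- stale(obj2).]; rule 6 [mammal(obj2) :- penguin(obj2).]; rule 7 [has_feathers(obj2) :- metal(obj2).]; rule 10 [approved(obj2) :- green(obj2), cold(obj2).]; rule 14 [bird(obj2) :- swims(obj2).]; rule 15 [ready(obj2) :- red(obj2), small(obj2).]. ⇒ new: wooden(obj2), mammal(obj2), has_feathers(obj2), approved(obj2), bird(obj2), ready(obj2).
[2] rule 5 [open(obj2) :- mammal(obj2), wooden(obj2), has_feathers(obj2).]; rule 8 [valid(obj2) :- ready(obj2).]; rule 13 [visible(obj2) :- approved(obj2), ready(obj2), bird(obj2).]. ⇒ new: open(obj2), valid(obj2), visible(obj2).
[3] rule 3 [active(obj2) :- visible(obj2), open(obj2).]. ⇒ new: active(obj2).
Closure: {active(obj2), approved(obj2), bird(obj2), blue(obj2), cold(obj2), flagged(obj2), flies(obj2), green(obj2), has_feathers(obj2), mammal(obj2), metal(obj2), open(obj2), penguin(obj2), ready(obj2), red(obj2), small(obj2), stale(obj2), swims(obj2), valid(obj2), visible(obj2), wooden(obj2)} — 21 facts.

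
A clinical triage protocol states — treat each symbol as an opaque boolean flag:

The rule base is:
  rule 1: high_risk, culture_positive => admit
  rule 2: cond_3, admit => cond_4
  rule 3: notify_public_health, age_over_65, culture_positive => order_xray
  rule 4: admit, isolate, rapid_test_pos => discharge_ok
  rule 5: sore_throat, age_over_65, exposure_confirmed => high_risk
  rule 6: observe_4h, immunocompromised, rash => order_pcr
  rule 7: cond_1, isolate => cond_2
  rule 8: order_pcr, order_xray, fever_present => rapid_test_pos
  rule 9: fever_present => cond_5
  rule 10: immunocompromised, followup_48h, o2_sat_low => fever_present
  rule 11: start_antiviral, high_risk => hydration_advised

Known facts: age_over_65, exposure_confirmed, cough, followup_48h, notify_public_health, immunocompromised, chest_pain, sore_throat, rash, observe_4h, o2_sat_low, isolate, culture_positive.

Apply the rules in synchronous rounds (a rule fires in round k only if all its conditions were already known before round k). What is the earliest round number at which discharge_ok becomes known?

[1] rule 3 [notify_public_health, age_over_65, culture_positive => order_xray]; rule 5 [sore_throat, age_over_65, exposure_confirmed => high_risk]; rule 6 [observe_4h, immunocompromised, rash => order_pcr]; rule 10 [immunocompromised, followup_48h, o2_sat_low => fever_present]. ⇒ new: order_xray, high_risk, order_pcr, fever_present.
[2] rule 1 [high_risk, culture_positive => admit]; rule 8 [order_pcr, order_xray, fever_present => rapid_test_pos]; rule 9 [fever_present => cond_5]. ⇒ new: admit, rapid_test_pos, cond_5.
[3] rule 4 [admit, isolate, rapid_test_pos => discharge_ok]. ⇒ new: discharge_ok.
discharge_ok first appears in round 3.

3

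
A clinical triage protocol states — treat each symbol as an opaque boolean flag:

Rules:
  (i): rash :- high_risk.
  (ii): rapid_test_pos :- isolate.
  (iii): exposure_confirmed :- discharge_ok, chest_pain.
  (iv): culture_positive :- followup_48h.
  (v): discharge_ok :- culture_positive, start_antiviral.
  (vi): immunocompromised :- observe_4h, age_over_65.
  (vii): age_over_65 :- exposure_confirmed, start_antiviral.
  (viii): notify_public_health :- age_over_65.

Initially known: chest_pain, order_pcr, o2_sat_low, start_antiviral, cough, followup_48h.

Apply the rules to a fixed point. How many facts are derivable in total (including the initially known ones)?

Round 1: (iv) [culture_positive :- followup_48h.]. Adds culture_positive.
Round 2: (v) [discharge_ok :- culture_positive, start_antiviral.]. Adds discharge_ok.
Round 3: (iii) [exposure_confirmed :- discharge_ok, chest_pain.]. Adds exposure_confirmed.
Round 4: (vii) [age_over_65 :- exposure_confirmed, start_antiviral.]. Adds age_over_65.
Round 5: (viii) [notify_public_health :- age_over_65.]. Adds notify_public_health.
Closure: {age_over_65, chest_pain, cough, culture_positive, discharge_ok, exposure_confirmed, followup_48h, notify_public_health, o2_sat_low, order_pcr, start_antiviral} — 11 facts.

11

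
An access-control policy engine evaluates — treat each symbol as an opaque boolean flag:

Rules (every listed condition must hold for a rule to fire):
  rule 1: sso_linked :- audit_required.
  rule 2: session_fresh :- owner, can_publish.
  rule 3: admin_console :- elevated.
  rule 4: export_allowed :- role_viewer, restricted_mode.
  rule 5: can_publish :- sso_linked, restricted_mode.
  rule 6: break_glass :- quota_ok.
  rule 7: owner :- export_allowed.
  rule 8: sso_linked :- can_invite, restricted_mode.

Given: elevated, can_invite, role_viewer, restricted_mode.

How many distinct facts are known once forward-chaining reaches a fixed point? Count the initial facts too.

Round 1: rule 3 [admin_console :- elevated.]; rule 4 [export_allowed :- role_viewer, restricted_mode.]; rule 8 [sso_linked :- can_invite, restricted_mode.]. Adds admin_console, export_allowed, sso_linked.
Round 2: rule 5 [can_publish :- sso_linked, restricted_mode.]; rule 7 [owner :- export_allowed.]. Adds can_publish, owner.
Round 3: rule 2 [session_fresh :- owner, can_publish.]. Adds session_fresh.
Closure: {admin_console, can_invite, can_publish, elevated, export_allowed, owner, restricted_mode, role_viewer, session_fresh, sso_linked} — 10 facts.

10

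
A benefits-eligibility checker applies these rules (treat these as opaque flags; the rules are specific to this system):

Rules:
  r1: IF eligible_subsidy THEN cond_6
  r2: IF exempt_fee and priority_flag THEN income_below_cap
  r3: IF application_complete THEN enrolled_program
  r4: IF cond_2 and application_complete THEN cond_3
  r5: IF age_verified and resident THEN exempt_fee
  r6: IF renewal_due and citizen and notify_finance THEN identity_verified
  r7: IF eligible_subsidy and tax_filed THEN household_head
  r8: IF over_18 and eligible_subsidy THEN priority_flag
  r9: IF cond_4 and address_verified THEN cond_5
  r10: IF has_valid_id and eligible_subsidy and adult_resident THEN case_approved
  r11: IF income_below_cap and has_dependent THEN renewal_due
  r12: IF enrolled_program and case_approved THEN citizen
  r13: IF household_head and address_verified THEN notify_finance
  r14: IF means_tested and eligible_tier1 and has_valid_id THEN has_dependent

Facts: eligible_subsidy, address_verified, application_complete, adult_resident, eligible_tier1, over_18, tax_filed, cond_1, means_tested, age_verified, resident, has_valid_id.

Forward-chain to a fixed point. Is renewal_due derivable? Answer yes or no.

yes

Round 1: r1 [IF eligible_subsidy THEN cond_6]; r3 [IF application_complete THEN enrolled_program]; r5 [IF age_verified and resident THEN exempt_fee]; r7 [IF eligible_subsidy and tax_filed THEN household_head]; r8 [IF over_18 and eligible_subsidy THEN priority_flag]; r10 [IF has_valid_id and eligible_subsidy and adult_resident THEN case_approved]; r14 [IF means_tested and eligible_tier1 and has_valid_id THEN has_dependent]. Adds cond_6, enrolled_program, exempt_fee, household_head, priority_flag, case_approved, has_dependent.
Round 2: r2 [IF exempt_fee and priority_flag THEN income_below_cap]; r12 [IF enrolled_program and case_approved THEN citizen]; r13 [IF household_head and address_verified THEN notify_finance]. Adds income_below_cap, citizen, notify_finance.
Round 3: r11 [IF income_below_cap and has_dependent THEN renewal_due]. Adds renewal_due.
Round 4: r6 [IF renewal_due and citizen and notify_finance THEN identity_verified]. Adds identity_verified.
renewal_due appears in round 3, so it is derivable.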